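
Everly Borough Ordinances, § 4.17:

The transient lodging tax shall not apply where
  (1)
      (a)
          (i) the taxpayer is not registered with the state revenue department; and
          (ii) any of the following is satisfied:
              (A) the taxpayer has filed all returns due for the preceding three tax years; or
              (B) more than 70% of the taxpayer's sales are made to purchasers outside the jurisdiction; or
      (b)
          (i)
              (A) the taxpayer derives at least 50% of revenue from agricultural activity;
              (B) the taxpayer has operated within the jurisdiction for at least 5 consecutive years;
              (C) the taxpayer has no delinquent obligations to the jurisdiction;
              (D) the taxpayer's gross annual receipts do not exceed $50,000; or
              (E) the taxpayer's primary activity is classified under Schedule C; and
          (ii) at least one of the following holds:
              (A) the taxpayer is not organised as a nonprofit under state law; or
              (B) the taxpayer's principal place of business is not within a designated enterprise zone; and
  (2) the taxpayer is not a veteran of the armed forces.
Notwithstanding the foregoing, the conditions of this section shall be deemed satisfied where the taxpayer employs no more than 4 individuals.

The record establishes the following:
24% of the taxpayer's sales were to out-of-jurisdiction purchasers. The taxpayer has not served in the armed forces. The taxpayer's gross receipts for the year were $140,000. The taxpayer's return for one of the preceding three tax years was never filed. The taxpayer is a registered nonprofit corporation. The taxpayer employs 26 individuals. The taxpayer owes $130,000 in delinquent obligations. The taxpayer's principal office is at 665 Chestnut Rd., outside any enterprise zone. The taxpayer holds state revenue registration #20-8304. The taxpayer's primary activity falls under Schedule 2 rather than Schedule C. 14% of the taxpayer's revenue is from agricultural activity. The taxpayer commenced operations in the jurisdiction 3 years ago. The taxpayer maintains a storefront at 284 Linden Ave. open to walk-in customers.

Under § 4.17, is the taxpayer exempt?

(i) not (state-registered) — fails.
(A) returns current — not satisfied.
(B) >70% out-of-jur. sales — fails.
So (ii) is not satisfied (F OR F).
(a): F AND F → false.
(A) ≥50% agricultural — not satisfied.
(B) ≥ 5 yrs in jurisdiction — fails.
(C) no delinquency — not met.
(D) receipts ≤ $50,000 — not satisfied.
(E) Schedule C activity — not satisfied.
So (i) is not satisfied (F OR F OR F OR F OR F).
(A) not (nonprofit) — not met.
(B) not (in enterprise zone) — satisfied.
(ii): F OR T → true.
(b): F AND T → false.
(1): F OR F → false.
(2) not (veteran) — satisfied.
Overall = F AND T = false.
Exception (≤ 4 employees) — not satisfied.
Result: main false OR exception false → false.

No — not exempt.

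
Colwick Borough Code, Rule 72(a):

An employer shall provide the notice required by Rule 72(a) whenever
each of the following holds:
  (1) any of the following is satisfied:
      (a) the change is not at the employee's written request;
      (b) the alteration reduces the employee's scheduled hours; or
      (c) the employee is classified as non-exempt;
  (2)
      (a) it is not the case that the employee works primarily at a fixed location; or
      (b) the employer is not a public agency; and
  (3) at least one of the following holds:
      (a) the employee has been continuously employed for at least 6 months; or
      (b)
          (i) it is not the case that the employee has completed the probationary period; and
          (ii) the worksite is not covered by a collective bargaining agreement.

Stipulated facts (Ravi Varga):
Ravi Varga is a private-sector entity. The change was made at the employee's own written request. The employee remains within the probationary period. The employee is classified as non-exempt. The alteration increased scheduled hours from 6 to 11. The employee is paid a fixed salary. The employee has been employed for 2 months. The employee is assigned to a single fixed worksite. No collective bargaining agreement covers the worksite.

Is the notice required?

Yes — required.

(a) not employee-requested — fails.
(b) hours reduced — not met.
(c) non-exempt — holds.
(1) = F OR F OR T = true.
(a) not (fixed location) — not satisfied.
(b) not (public agency) — met.
So (2) is satisfied (F OR T).
(a) tenure ≥ 6 mo. — fails.
(i) not (past probation) — met.
(ii) no CBA — met.
So (b) is satisfied (T AND T).
(3): F OR T → true.
So Overall is satisfied (T AND T AND T).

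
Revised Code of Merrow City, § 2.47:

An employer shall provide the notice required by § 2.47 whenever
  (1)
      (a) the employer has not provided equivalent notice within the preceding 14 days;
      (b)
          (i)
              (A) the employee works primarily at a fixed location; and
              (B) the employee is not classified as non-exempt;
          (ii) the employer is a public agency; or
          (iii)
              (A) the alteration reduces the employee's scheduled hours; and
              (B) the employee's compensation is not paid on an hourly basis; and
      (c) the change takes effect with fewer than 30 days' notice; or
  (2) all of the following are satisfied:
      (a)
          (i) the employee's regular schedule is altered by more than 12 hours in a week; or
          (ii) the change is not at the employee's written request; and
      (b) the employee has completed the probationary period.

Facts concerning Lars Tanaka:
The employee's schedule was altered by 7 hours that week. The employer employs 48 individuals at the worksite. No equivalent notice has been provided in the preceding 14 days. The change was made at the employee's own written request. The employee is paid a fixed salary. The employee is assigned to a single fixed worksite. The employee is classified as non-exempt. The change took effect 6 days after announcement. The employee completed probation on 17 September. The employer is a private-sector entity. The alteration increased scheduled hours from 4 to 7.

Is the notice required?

(a) no recent notice — holds.
(A) fixed location — met.
(B) not (non-exempt) — not satisfied.
(i) = T AND F = false.
(ii) public agency — not satisfied.
(A) hours reduced — fails.
(B) not (hourly-paid) — met.
So (iii) is not satisfied (F AND T).
(b): F OR F OR F → false.
(c) < 30 days' notice — holds.
(1) = T AND F AND T = false.
(i) schedule shift > 12h — not satisfied.
(ii) not employee-requested — fails.
(a): F OR F → false.
(b) past probation — holds.
(2) = F AND T = false.
So Overall is not satisfied (F OR F).

No — not required.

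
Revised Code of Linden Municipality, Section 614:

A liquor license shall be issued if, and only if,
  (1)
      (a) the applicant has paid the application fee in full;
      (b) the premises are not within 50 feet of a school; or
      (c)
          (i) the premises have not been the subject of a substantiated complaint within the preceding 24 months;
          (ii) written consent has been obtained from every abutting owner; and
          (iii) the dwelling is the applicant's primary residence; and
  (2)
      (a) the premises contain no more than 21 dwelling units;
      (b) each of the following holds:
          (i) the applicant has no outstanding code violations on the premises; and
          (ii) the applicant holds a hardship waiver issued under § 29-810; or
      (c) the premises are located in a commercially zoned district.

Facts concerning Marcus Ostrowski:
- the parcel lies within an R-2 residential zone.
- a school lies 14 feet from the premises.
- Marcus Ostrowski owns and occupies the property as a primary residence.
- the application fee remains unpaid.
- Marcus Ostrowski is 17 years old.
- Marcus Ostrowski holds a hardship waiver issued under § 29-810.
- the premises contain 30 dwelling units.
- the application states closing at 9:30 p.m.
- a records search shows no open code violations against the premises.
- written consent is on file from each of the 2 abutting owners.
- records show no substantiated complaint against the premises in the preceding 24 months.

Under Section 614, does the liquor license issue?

(a) fee paid — not satisfied.
(b) ≥50 ft from school — not met.
(i) no complaint in 24 mo. — met.
(ii) all abutters consent — holds.
(iii) primary residence — holds.
So (c) is satisfied (T AND T AND T).
(1) = F OR F OR T = true.
(a) ≤ 21 units — fails.
(i) no code violations — holds.
(ii) hardship waiver — satisfied.
So (b) is satisfied (T AND T).
(c) commercially zoned — not met.
(2): F OR T OR F → true.
So Overall is satisfied (T AND T).

Yes — granted.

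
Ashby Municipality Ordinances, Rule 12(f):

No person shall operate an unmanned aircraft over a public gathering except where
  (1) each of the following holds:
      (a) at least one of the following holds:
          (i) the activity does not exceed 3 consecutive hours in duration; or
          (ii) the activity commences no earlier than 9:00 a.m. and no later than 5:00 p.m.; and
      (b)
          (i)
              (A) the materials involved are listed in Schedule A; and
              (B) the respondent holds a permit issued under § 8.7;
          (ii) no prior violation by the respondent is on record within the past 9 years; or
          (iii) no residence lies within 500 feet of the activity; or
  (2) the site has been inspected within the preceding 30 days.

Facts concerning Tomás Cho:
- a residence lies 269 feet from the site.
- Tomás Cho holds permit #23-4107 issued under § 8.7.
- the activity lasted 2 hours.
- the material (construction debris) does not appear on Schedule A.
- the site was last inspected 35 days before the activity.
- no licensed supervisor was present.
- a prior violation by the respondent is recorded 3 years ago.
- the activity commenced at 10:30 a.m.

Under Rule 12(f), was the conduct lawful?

No — unlawful.

(i) ≤ 3 hrs duration — satisfied.
(ii) start within hours — holds.
So (a) is satisfied (T OR T).
(A) Schedule A material — fails.
(B) holds permit — met.
(i) = F AND T = false.
(ii) no prior violation — not met.
(iii) no residence in 500 ft — not satisfied.
(b): F OR F OR F → false.
(1) = T AND F = false.
(2) site inspected — fails.
Overall: F OR F → false.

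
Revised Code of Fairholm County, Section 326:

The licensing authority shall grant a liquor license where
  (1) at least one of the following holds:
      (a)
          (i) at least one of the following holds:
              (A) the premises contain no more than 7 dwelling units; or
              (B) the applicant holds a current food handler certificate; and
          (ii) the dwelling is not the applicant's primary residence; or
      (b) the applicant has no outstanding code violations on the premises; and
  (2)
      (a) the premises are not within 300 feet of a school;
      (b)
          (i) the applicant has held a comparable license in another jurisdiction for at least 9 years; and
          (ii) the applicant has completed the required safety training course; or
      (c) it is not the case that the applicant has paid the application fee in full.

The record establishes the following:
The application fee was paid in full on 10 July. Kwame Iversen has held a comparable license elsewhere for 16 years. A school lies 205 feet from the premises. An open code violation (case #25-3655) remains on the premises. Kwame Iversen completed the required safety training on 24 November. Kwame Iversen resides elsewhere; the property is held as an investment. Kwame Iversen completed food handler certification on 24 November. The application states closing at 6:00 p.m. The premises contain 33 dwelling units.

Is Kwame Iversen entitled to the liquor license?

Yes — granted.

(A) ≤ 7 units — not met.
(B) food handler cert. — met.
(i) = F OR T = true.
(ii) not (primary residence) — met.
So (a) is satisfied (T AND T).
(b) no code violations — not met.
(1) = T OR F = true.
(a) ≥300 ft from school — not satisfied.
(i) prior license ≥ 9 yr — holds.
(ii) safety training — satisfied.
So (b) is satisfied (T AND T).
(c) not (fee paid) — not satisfied.
So (2) is satisfied (F OR T OR F).
So Overall is satisfied (T AND T).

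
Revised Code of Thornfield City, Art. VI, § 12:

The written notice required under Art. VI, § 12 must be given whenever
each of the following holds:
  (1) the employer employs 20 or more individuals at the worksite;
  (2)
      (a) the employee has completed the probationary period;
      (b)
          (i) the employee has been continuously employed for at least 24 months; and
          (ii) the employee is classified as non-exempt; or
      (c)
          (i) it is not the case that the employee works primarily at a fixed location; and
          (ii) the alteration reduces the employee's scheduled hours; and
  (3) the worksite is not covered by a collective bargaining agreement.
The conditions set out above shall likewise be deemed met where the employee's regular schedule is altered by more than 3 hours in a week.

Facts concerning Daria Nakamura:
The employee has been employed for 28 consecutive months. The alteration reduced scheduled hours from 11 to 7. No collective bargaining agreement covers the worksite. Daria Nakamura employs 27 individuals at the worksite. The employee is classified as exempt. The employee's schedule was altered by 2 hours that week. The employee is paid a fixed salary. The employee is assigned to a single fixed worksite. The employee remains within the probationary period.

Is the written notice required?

(1) ≥ 20 at site — holds.
(a) past probation — not satisfied.
(i) tenure ≥ 24 mo. — met.
(ii) non-exempt — fails.
(b): T AND F → false.
(i) not (fixed location) — not satisfied.
(ii) hours reduced — met.
So (c) is not satisfied (F AND T).
(2) = F OR F OR F = false.
(3) no CBA — met.
So Overall is not satisfied (T AND F AND T).
Exception (schedule shift > 3h) — not satisfied.
Result: main false OR exception false → false.

No — not required.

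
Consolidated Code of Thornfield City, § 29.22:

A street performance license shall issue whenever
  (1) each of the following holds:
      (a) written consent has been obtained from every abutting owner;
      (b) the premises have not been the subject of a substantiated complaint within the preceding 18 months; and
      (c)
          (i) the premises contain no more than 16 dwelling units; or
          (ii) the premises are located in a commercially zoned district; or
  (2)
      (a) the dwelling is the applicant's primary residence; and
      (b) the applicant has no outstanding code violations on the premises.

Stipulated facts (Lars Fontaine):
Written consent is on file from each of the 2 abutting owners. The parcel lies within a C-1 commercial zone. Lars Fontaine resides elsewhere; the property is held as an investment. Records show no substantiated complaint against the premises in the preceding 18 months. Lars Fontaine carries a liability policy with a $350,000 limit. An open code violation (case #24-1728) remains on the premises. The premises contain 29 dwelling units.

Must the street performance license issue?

(a) all abutters consent — met.
(b) no complaint in 18 mo. — holds.
(i) ≤ 16 units — fails.
(ii) commercially zoned — satisfied.
(c) = F OR T = true.
(1): T AND T AND T → true.
(a) primary residence — not satisfied.
(b) no code violations — fails.
So (2) is not satisfied (F AND F).
Overall = T OR F = true.

Yes — granted.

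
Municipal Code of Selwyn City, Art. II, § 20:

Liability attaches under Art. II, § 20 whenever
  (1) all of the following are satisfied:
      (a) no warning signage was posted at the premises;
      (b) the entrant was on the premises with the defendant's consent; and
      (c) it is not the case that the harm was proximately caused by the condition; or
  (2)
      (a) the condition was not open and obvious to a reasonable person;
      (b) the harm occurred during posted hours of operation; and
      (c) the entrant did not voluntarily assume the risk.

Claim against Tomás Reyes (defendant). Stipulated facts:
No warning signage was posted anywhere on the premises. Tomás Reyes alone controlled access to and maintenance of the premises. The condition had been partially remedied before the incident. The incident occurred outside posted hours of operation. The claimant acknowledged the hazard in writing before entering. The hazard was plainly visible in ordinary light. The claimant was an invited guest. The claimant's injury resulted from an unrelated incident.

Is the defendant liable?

Yes — liable.

(a) no signage posted — satisfied.
(b) consent to enter — met.
(c) not (proximate cause) — holds.
(1) = T AND T AND T = true.
(a) not open/obvious — not met.
(b) during posted hours — not satisfied.
(c) no assumed risk — not satisfied.
So (2) is not satisfied (F AND F AND F).
Overall: T OR F → true.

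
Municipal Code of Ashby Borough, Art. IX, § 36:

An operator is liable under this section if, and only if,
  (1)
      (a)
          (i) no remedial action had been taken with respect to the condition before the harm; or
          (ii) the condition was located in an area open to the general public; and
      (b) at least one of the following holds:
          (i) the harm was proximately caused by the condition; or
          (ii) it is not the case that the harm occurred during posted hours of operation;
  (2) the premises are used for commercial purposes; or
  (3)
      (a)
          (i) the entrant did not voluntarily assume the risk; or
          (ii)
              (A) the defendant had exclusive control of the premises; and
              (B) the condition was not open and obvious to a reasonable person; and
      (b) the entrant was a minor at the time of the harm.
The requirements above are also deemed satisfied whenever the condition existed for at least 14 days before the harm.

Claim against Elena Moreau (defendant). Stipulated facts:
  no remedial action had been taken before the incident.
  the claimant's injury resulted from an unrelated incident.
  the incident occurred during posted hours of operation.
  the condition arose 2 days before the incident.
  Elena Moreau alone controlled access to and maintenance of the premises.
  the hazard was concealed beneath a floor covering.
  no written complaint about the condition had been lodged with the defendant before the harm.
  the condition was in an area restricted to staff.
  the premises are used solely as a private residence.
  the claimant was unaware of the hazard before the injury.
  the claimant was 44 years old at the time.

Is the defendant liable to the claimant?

No — not liable.

(i) no remedial action — satisfied.
(ii) public area — not met.
So (a) is satisfied (T OR F).
(i) proximate cause — fails.
(ii) not (during posted hours) — not met.
(b) = F OR F = false.
(1) = T AND F = false.
(2) commercial use — not satisfied.
(i) no assumed risk — holds.
(A) exclusive control — holds.
(B) not open/obvious — satisfied.
(ii): T AND T → true.
(a): T OR T → true.
(b) entrant a minor — not met.
So (3) is not satisfied (T AND F).
Overall = F OR F OR F = false.
Exception (condition ≥14 days old) — not satisfied.
Result: main false OR exception false → false.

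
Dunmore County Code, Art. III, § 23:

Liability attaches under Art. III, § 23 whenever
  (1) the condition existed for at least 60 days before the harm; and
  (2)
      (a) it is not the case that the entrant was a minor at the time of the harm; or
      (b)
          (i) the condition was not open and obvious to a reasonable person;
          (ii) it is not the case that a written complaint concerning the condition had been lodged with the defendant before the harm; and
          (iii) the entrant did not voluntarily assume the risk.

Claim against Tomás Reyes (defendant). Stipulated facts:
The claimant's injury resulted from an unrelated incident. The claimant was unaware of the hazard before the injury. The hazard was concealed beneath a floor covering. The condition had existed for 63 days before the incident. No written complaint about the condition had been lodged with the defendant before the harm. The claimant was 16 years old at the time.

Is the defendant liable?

Yes — liable.

(1) condition ≥60 days old — met.
(a) not (entrant a minor) — fails.
(i) not open/obvious — satisfied.
(ii) not (complaint lodged) — holds.
(iii) no assumed risk — met.
(b): T AND T AND T → true.
(2): F OR T → true.
Overall = T AND T = true.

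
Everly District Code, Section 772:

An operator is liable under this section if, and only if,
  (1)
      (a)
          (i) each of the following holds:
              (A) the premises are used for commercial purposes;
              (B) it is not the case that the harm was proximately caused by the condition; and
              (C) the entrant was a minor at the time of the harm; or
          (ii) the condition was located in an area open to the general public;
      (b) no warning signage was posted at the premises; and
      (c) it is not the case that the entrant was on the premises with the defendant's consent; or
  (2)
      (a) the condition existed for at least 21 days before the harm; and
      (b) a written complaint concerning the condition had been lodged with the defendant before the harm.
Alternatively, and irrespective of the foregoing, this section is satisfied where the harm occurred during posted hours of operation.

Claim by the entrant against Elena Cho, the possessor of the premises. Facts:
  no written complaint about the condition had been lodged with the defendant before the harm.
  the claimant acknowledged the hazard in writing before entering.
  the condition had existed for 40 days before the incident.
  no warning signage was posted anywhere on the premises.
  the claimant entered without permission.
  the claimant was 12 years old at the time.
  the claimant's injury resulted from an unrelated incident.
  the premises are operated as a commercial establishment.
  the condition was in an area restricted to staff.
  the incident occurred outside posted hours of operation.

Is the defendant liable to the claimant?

(A) commercial use — holds.
(B) not (proximate cause) — met.
(C) entrant a minor — holds.
(i) = T AND T AND T = true.
(ii) public area — not met.
So (a) is satisfied (T OR F).
(b) no signage posted — met.
(c) not (consent to enter) — holds.
(1) = T AND T AND T = true.
(a) condition ≥21 days old — holds.
(b) complaint lodged — not met.
So (2) is not satisfied (T AND F).
Overall = T OR F = true.
Exception (during posted hours) — not satisfied.
Result: main true OR exception false → true.

Yes — liable.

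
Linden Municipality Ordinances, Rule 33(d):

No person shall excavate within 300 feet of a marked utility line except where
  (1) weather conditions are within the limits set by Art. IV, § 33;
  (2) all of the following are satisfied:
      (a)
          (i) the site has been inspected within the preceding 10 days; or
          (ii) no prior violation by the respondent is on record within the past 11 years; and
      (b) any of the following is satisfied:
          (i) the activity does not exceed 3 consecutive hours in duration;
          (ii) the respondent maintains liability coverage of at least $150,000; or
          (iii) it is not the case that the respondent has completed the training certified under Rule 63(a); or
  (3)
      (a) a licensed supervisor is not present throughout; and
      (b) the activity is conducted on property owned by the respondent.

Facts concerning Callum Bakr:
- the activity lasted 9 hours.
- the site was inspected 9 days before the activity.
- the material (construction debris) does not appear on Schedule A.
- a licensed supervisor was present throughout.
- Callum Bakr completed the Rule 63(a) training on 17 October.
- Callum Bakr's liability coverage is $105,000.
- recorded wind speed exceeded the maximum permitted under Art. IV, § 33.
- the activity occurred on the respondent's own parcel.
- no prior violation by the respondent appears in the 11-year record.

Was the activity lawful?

No — unlawful.

(1) weather ok — not satisfied.
(i) site inspected — satisfied.
(ii) no prior violation — holds.
So (a) is satisfied (T OR T).
(i) ≤ 3 hrs duration — not satisfied.
(ii) coverage ≥ $150,000 — fails.
(iii) not (training certified) — not satisfied.
(b): F OR F OR F → false.
So (2) is not satisfied (T AND F).
(a) not (supervisor present) — not satisfied.
(b) own property — satisfied.
(3) = F AND T = false.
Overall = F OR F OR F = false.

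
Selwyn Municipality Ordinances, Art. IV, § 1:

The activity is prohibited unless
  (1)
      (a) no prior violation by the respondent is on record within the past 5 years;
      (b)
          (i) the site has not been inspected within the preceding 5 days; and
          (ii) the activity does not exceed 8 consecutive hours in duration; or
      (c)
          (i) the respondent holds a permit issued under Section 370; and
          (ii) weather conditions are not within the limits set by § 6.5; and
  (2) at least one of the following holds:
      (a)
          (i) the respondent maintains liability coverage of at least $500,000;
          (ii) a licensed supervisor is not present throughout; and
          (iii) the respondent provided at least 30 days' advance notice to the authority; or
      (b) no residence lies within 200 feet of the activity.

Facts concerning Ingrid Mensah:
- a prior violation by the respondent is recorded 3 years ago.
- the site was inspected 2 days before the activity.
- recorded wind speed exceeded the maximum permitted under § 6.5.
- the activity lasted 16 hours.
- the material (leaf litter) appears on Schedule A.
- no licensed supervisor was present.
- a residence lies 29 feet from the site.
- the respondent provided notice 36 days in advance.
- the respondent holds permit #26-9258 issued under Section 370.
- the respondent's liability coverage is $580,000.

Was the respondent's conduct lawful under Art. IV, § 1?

Yes — lawful.

(a) no prior violation — not met.
(i) not (site inspected) — not satisfied.
(ii) ≤ 8 hrs duration — not satisfied.
So (b) is not satisfied (F AND F).
(i) holds permit — satisfied.
(ii) not (weather ok) — holds.
(c) = T AND T = true.
(1): F OR F OR T → true.
(i) coverage ≥ $500,000 — met.
(ii) not (supervisor present) — holds.
(iii) ≥30 days' notice — satisfied.
(a): T AND T AND T → true.
(b) no residence in 200 ft — not met.
(2): T OR F → true.
Overall = T AND T = true.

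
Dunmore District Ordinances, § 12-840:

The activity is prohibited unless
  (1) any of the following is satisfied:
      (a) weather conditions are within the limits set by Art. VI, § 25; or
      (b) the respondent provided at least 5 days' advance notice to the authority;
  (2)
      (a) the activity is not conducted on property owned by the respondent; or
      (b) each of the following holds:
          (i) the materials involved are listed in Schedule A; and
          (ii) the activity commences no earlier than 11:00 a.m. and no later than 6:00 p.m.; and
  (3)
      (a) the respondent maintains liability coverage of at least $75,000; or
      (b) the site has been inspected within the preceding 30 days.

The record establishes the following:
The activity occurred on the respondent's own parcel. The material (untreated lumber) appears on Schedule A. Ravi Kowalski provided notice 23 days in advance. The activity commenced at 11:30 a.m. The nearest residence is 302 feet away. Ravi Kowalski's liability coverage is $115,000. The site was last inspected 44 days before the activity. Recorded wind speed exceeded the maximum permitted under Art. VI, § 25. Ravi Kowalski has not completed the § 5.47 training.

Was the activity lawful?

Yes — lawful.

(a) weather ok — fails.
(b) ≥5 days' notice — met.
(1) = F OR T = true.
(a) not (own property) — not satisfied.
(i) Schedule A material — holds.
(ii) start within hours — satisfied.
So (b) is satisfied (T AND T).
(2): F OR T → true.
(a) coverage ≥ $75,000 — holds.
(b) site inspected — fails.
(3): T OR F → true.
Overall = T AND T AND T = true.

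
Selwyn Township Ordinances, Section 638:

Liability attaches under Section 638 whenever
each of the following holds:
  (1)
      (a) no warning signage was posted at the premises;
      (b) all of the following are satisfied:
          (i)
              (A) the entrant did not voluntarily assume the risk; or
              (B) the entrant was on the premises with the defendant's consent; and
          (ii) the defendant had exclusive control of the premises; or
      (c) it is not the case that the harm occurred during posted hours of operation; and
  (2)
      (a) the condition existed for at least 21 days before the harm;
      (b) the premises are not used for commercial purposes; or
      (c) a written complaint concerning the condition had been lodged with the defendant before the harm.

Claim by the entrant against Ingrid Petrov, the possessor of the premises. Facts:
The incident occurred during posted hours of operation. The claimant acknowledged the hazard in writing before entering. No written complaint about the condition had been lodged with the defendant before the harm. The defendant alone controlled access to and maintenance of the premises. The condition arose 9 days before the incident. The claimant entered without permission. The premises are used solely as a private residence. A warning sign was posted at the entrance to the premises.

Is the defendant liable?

(a) no signage posted — not met.
(A) no assumed risk — fails.
(B) consent to enter — not satisfied.
(i): F OR F → false.
(ii) exclusive control — met.
(b) = F AND T = false.
(c) not (during posted hours) — not satisfied.
So (1) is not satisfied (F OR F OR F).
(a) condition ≥21 days old — not satisfied.
(b) not (commercial use) — holds.
(c) complaint lodged — not satisfied.
(2): F OR T OR F → true.
Overall = F AND T = false.

No — not liable.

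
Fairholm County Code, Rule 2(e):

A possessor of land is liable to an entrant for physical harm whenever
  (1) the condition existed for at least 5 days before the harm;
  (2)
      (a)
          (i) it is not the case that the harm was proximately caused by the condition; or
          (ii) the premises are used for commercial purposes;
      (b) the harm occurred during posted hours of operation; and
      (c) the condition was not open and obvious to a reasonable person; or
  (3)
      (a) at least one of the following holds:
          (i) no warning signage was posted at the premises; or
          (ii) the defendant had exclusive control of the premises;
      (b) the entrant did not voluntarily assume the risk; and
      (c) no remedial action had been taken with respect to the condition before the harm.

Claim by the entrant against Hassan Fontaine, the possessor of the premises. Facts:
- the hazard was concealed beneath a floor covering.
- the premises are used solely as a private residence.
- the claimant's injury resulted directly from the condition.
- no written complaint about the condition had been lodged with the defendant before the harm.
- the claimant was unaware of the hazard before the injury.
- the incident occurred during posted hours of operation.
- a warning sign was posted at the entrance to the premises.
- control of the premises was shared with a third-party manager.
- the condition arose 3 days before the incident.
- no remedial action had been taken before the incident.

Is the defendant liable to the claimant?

(1) condition ≥5 days old — fails.
(i) not (proximate cause) — fails.
(ii) commercial use — not met.
(a) = F OR F = false.
(b) during posted hours — satisfied.
(c) not open/obvious — met.
(2): F AND T AND T → false.
(i) no signage posted — fails.
(ii) exclusive control — not met.
(a) = F OR F = false.
(b) no assumed risk — holds.
(c) no remedial action — holds.
(3) = F AND T AND T = false.
So Overall is not satisfied (F OR F OR F).

No — not liable.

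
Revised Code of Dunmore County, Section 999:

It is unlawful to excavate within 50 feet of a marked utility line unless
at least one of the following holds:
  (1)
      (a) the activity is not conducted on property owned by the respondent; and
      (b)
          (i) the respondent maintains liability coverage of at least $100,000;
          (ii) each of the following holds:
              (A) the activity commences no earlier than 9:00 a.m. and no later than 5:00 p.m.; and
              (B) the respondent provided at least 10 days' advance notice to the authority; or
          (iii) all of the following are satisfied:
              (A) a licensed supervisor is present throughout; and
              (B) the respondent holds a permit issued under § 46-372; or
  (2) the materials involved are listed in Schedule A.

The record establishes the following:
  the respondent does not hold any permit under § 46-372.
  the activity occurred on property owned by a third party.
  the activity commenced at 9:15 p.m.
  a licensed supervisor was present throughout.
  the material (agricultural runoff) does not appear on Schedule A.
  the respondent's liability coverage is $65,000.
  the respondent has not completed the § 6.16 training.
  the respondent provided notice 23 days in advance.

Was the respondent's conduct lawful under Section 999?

No — unlawful.

(a) not (own property) — met.
(i) coverage ≥ $100,000 — not satisfied.
(A) start within hours — not satisfied.
(B) ≥10 days' notice — satisfied.
So (ii) is not satisfied (F AND T).
(A) supervisor present — satisfied.
(B) holds permit — fails.
So (iii) is not satisfied (T AND F).
(b): F OR F OR F → false.
(1) = T AND F = false.
(2) Schedule A material — fails.
Overall = F OR F = false.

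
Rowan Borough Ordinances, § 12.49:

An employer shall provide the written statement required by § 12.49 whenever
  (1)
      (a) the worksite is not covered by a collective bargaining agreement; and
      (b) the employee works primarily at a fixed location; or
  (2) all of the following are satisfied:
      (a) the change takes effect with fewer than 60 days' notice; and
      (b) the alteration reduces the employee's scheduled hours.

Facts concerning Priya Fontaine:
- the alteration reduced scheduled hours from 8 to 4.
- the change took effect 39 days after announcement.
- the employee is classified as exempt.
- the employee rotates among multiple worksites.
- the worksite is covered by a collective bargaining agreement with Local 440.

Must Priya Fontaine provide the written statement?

(a) no CBA — not met.
(b) fixed location — not satisfied.
(1) = F AND F = false.
(a) < 60 days' notice — met.
(b) hours reduced — met.
So (2) is satisfied (T AND T).
Overall = F OR T = true.

Yes — required.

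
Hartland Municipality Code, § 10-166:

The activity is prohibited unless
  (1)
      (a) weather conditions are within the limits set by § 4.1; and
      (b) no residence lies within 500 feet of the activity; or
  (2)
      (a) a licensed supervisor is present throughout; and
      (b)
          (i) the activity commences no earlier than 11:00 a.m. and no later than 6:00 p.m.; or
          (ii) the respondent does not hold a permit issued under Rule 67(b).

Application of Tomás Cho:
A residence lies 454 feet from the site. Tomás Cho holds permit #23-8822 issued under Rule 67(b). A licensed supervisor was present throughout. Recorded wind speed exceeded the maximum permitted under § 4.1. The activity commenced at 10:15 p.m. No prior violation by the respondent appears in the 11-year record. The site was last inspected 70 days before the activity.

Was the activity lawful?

(a) weather ok — fails.
(b) no residence in 500 ft — not satisfied.
(1): F AND F → false.
(a) supervisor present — holds.
(i) start within hours — not satisfied.
(ii) not (holds permit) — not met.
So (b) is not satisfied (F OR F).
So (2) is not satisfied (T AND F).
Overall: F OR F → false.

No — unlawful.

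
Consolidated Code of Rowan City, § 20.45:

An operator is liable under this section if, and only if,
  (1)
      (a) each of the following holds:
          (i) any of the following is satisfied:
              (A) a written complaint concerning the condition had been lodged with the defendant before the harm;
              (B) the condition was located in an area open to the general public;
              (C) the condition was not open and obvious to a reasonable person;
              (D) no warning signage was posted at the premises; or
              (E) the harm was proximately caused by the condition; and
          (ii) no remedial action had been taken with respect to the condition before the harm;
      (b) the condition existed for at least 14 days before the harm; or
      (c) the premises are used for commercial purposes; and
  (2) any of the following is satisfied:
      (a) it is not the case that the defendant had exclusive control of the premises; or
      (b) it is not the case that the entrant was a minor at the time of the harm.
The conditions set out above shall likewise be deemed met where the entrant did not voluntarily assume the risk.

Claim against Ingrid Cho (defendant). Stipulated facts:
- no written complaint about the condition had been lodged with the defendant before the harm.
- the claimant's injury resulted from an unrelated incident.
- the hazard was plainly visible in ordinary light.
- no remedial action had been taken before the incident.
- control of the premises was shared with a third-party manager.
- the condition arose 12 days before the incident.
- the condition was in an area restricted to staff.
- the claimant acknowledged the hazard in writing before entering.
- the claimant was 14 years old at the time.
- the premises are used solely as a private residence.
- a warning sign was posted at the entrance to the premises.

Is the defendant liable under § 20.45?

(A) complaint lodged — not met.
(B) public area — not satisfied.
(C) not open/obvious — not satisfied.
(D) no signage posted — not met.
(E) proximate cause — not met.
(i) = F OR F OR F OR F OR F = false.
(ii) no remedial action — met.
(a) = F AND T = false.
(b) condition ≥14 days old — fails.
(c) commercial use — fails.
(1): F OR F OR F → false.
(a) not (exclusive control) — met.
(b) not (entrant a minor) — not met.
(2): T OR F → true.
Overall = F AND T = false.
Exception (no assumed risk) — not satisfied.
Result: main false OR exception false → false.

No — not liable.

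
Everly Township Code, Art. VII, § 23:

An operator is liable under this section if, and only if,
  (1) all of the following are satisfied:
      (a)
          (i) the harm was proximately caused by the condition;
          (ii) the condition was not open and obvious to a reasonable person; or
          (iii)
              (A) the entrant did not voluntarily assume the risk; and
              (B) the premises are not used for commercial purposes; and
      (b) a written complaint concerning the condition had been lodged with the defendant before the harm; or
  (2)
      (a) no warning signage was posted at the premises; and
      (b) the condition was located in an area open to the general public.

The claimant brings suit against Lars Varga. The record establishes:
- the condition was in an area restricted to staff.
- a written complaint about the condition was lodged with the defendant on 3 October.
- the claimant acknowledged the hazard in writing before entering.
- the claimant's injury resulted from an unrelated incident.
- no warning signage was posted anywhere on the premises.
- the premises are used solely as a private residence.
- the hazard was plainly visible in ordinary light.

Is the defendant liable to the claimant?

No — not liable.

(i) proximate cause — not satisfied.
(ii) not open/obvious — not met.
(A) no assumed risk — fails.
(B) not (commercial use) — satisfied.
(iii): F AND T → false.
(a): F OR F OR F → false.
(b) complaint lodged — met.
So (1) is not satisfied (F AND T).
(a) no signage posted — met.
(b) public area — fails.
(2) = T AND F = false.
Overall = F OR F = false.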